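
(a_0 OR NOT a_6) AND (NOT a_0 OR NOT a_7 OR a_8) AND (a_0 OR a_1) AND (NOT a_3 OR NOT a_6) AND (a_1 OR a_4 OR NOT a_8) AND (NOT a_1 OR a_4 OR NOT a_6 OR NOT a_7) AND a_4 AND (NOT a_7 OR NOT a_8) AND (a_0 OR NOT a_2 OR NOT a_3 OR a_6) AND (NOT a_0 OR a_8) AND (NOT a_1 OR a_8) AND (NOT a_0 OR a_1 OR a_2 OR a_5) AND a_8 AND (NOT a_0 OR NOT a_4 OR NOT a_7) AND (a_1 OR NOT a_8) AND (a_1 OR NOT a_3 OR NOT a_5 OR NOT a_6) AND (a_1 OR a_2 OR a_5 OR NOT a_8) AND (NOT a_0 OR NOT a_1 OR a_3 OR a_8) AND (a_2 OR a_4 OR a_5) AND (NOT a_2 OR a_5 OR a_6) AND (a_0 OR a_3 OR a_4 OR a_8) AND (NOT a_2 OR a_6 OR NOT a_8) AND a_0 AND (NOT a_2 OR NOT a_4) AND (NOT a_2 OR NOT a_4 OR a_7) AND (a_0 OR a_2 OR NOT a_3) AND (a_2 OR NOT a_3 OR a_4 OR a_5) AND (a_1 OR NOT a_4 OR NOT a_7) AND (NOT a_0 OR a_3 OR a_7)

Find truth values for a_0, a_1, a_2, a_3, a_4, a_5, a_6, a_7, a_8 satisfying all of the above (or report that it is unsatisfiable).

a_0 = True, a_1 = True, a_2 = False, a_3 = True, a_4 = True, a_5 = False, a_6 = False, a_7 = False, a_8 = True

Unit clause (a_4) forces a_4 = True.
Unit clause (a_8) forces a_8 = True.
In (a_1 OR NOT a_8) only a_1 is left, so a_1 = True.
Unit clause (a_0) forces a_0 = True.
In (NOT a_2 OR NOT a_4) only NOT a_2 is left, so a_2 = False.
In (NOT a_7 OR NOT a_8) only NOT a_7 is left, so a_7 = False.
In (NOT a_0 OR a_3 OR a_7) only a_3 is left, so a_3 = True.
In (NOT a_3 OR NOT a_6) only NOT a_6 is left, so a_6 = False.
Set a_5 = False.
All clauses satisfied.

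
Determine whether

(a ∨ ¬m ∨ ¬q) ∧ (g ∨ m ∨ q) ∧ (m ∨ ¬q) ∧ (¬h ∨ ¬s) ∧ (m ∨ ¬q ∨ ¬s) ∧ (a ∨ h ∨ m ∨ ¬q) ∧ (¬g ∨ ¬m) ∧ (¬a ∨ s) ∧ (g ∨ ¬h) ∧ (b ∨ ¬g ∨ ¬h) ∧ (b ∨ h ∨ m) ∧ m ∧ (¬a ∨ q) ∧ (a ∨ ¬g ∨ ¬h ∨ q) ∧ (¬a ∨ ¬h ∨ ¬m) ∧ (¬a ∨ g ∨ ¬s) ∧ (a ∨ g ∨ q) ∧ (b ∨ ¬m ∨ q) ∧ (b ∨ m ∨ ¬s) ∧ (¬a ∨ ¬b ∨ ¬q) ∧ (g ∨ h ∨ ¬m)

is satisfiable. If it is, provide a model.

No satisfying assignment exists.

Case m = True:
  (¬g ∨ ¬m) forces g = False.
  (g ∨ ¬h) forces h = False.
  Clause (g ∨ h ∨ ¬m) is falsified — contradiction.
Case m = False:
  Clause (m) is falsified — contradiction.
Both cases fail, so the formula is unsatisfiable.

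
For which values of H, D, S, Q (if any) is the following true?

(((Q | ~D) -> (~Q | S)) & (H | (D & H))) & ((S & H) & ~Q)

H: True, D: False, S: True, Q: False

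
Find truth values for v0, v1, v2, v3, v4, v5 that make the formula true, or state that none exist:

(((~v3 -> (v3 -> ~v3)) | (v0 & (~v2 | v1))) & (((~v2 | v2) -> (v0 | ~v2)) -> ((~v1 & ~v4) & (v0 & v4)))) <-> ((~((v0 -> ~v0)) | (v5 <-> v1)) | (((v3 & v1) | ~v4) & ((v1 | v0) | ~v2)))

v0=F; v1=T; v2=T; v3=F; v4=T; v5=T

  (((~v3 -> (v3 -> ~v3)) | (v0 & (~v2 | v1))) & (((~v2 | v2) -> (v0 | ~v2)) -> ((~v1 & ~v4) & (v0 & v4)))) <-> ((~((v0 -> ~v0)) | (v5 <-> v1)) | (((v3 & v1) | ~v4) & ((v1 | v0) | ~v2))) = True
    ((~v3 -> (v3 -> ~v3)) | (v0 & (~v2 | v1))) & (((~v2 | v2) -> (v0 | ~v2)) -> ((~v1 & ~v4) & (v0 & v4))) = True
      (~v3 -> (v3 -> ~v3)) | (v0 & (~v2 | v1)) = True
        ~v3 -> (v3 -> ~v3) = True
          ~v3 = True
          v3 -> ~v3 = True
            ~v3 = True
        v0 & (~v2 | v1) = False
          ~v2 | v1 = True
            ~v2 = False
      ((~v2 | v2) -> (v0 | ~v2)) -> ((~v1 & ~v4) & (v0 & v4)) = True
        (~v2 | v2) -> (v0 | ~v2) = False
          ~v2 | v2 = True
            ~v2 = False
          v0 | ~v2 = False
            ~v2 = False
        (~v1 & ~v4) & (v0 & v4) = False
          ~v1 & ~v4 = False
            ~v1 = False
            ~v4 = False
          v0 & v4 = False
    (~((v0 -> ~v0)) | (v5 <-> v1)) | (((v3 & v1) | ~v4) & ((v1 | v0) | ~v2)) = True
      ~((v0 -> ~v0)) | (v5 <-> v1) = True
        ~((v0 -> ~v0)) = False
          v0 -> ~v0 = True
            ~v0 = True
        v5 <-> v1 = True
      ((v3 & v1) | ~v4) & ((v1 | v0) | ~v2) = False
        (v3 & v1) | ~v4 = False
          v3 & v1 = False
          ~v4 = False
        (v1 | v0) | ~v2 = True
          v1 | v0 = True
          ~v2 = False
The formula evaluates to True.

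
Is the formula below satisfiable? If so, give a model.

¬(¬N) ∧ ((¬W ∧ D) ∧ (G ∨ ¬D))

D: True, N: True, W: False, G: True

  ¬(¬N) = True
    ¬N = False
  (¬W ∧ D) ∧ (G ∨ ¬D) = True
    ¬W ∧ D = True
      ¬W = True
    G ∨ ¬D = True
      ¬D = False
Both conjuncts True, so the formula holds.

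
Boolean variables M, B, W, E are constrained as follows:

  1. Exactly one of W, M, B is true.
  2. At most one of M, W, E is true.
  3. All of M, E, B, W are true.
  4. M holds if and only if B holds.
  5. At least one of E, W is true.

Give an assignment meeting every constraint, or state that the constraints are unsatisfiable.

Case M = True:
  (1) with M=T forces W = False.
  Constraint (3) is violated (W=F) — contradiction.
Case M = False:
  Constraint (3) is violated (M=F) — contradiction.
Both cases fail — unsatisfiable.

Unsatisfiable — no assignment works.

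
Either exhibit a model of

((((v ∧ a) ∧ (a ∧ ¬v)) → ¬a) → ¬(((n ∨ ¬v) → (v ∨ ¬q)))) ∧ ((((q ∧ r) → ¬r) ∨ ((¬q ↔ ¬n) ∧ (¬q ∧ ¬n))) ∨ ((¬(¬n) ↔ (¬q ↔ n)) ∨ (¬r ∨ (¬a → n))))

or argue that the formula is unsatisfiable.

n=F, v=F, r=F, a=F, q=T

  (((v ∧ a) ∧ (a ∧ ¬v)) → ¬a) → ¬(((n ∨ ¬v) → (v ∨ ¬q))) = True
    ((v ∧ a) ∧ (a ∧ ¬v)) → ¬a = True
      (v ∧ a) ∧ (a ∧ ¬v) = False
        v ∧ a = False
        a ∧ ¬v = False
          ¬v = True
      ¬a = True
    ¬(((n ∨ ¬v) → (v ∨ ¬q))) = True
      (n ∨ ¬v) → (v ∨ ¬q) = False
        n ∨ ¬v = True
          ¬v = True
        v ∨ ¬q = False
          ¬q = False
  (((q ∧ r) → ¬r) ∨ ((¬q ↔ ¬n) ∧ (¬q ∧ ¬n))) ∨ ((¬(¬n) ↔ (¬q ↔ n)) ∨ (¬r ∨ (¬a → n))) = True
    ((q ∧ r) → ¬r) ∨ ((¬q ↔ ¬n) ∧ (¬q ∧ ¬n)) = True
      (q ∧ r) → ¬r = True
        q ∧ r = False
        ¬r = True
      (¬q ↔ ¬n) ∧ (¬q ∧ ¬n) = False
        ¬q ↔ ¬n = False
          ¬q = False
          ¬n = True
        ¬q ∧ ¬n = False
          ¬q = False
          ¬n = True
    (¬(¬n) ↔ (¬q ↔ n)) ∨ (¬r ∨ (¬a → n)) = True
      ¬(¬n) ↔ (¬q ↔ n) = False
        ¬(¬n) = False
          ¬n = True
        ¬q ↔ n = True
          ¬q = False
      ¬r ∨ (¬a → n) = True
        ¬r = True
        ¬a → n = False
          ¬a = True
Both conjuncts True, so the formula holds.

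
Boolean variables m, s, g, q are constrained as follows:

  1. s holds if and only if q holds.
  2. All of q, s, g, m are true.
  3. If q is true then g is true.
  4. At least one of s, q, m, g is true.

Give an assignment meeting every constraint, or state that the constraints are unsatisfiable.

m=T; s=T; g=T; q=T

  (1) s=T, q=T — same ✓
  (2) {q, s, g, m}: all 4 true ✓
  (3) q=T ⇒ g: T ✓
  (4) {s, q, m, g}: 4 true — at least one ✓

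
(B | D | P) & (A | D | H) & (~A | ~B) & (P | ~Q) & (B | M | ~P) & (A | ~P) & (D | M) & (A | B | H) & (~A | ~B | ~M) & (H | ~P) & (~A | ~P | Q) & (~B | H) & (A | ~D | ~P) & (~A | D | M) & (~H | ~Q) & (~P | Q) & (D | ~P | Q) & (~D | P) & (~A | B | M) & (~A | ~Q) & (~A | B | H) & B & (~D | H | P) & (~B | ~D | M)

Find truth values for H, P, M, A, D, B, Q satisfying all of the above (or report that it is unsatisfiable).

Unit clause (B) forces B = True.
In (~A | ~B) only ~A is left, so A = False.
In (A | ~P) only ~P is left, so P = False.
In (~B | H) only H is left, so H = True.
In (~H | ~Q) only ~Q is left, so Q = False.
In (~D | P) only ~D is left, so D = False.
In (D | M) only M is left, so M = True.
All clauses satisfied.

H = True; P = False; M = True; A = False; D = False; B = True; Q = False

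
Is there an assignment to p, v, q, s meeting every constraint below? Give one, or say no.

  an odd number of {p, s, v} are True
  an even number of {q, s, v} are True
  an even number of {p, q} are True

Adding constraints 1, 2, 3 mod 2: every variable appears an even number of times on the left, so the left side is 0.
But the right sides sum to 1 (mod 2). 0 ≠ 1 — the system is inconsistent.

Unsatisfiable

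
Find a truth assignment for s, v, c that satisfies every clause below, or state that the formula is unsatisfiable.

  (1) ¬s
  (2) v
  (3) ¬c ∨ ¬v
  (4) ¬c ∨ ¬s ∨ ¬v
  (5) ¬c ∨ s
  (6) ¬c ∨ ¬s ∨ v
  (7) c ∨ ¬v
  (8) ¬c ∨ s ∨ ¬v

The formula is unsatisfiable.

Case s = True:
  Clause (¬s) is falsified — contradiction.
Case s = False:
  (v) forces v = True.
  (¬c ∨ ¬v) forces c = False.
  Clause (c ∨ ¬v) is falsified — contradiction.
Both cases fail, so the formula is unsatisfiable.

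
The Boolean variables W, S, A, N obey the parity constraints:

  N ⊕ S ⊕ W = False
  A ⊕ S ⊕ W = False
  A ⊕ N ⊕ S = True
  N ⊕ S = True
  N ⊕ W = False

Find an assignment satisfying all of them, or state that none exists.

Adding constraints 2, 3, 5 mod 2: every variable appears an even number of times on the left, so the left side is 0.
But the right sides sum to 1 (mod 2). 0 ≠ 1 — the system is inconsistent.

The formula is unsatisfiable.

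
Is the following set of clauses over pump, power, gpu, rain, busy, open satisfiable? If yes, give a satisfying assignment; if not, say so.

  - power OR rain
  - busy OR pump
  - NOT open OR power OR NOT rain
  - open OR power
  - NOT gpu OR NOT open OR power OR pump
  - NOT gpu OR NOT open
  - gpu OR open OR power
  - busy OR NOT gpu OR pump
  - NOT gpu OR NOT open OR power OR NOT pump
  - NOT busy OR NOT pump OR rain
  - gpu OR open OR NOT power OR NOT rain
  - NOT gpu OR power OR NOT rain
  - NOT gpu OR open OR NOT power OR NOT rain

Set pump = False.
  then (busy OR pump) forces busy = True.
Try power = False:
  (power OR rain) forces rain = True.
  (NOT open OR power OR NOT rain) forces open = False.
  clause (open OR power) is falsified — backtrack.
So power = True.
Set gpu = False.
Set rain = False.
Set open = True.
All clauses satisfied.

pump = False, power = True, gpu = False, rain = False, busy = True, open = True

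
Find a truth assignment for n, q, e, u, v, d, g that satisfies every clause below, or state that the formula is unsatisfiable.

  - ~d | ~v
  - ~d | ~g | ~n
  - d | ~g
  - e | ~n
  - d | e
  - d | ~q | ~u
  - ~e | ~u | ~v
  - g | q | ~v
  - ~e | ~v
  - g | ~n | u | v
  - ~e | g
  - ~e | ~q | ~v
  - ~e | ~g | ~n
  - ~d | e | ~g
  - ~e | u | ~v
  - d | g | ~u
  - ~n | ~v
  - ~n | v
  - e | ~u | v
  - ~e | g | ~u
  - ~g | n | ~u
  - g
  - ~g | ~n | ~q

n = False; q = True; e = True; u = False; v = False; d = True; g = True

Unit clause (g) forces g = True.
In (d | ~g) only d is left, so d = True.
In (~d | e | ~g) only e is left, so e = True.
In (~d | ~v) only ~v is left, so v = False.
In (~d | ~g | ~n) only ~n is left, so n = False.
In (~g | n | ~u) only ~u is left, so u = False.
Set q = True.
All clauses satisfied.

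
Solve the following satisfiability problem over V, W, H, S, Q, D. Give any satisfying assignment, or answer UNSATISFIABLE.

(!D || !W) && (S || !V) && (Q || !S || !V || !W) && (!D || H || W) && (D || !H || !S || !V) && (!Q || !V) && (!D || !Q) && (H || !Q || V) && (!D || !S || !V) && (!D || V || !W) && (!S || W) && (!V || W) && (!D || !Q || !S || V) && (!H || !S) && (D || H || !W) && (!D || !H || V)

Set V = False.
Set W = True.
  then (!D || !W) forces D = False.
  then (D || H || !W) forces H = True.
  then (!H || !S) forces S = False.
Set Q = True.
All clauses satisfied.

V = False, W = True, H = True, S = False, Q = True, D = False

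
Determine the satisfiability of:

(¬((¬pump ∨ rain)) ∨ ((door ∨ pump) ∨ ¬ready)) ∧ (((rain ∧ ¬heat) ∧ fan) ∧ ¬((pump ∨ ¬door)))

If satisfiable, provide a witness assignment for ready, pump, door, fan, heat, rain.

ready: True, pump: False, door: True, fan: True, heat: False, rain: True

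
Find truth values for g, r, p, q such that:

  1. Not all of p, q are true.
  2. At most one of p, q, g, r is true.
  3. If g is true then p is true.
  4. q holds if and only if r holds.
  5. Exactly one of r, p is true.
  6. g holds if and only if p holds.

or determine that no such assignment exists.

Unsatisfiable — no assignment works.

Case g = True:
  (2) with g=T forces p = False.
  Constraint (3) is violated (g=T, p=F) — contradiction.
Case g = False:
  (6) with g=F forces p = False.
  (5) with p=F forces r = True.
  (2) with r=T forces q = False.
  Constraint (4) is violated (q=F, r=T) — contradiction.
Both cases fail — unsatisfiable.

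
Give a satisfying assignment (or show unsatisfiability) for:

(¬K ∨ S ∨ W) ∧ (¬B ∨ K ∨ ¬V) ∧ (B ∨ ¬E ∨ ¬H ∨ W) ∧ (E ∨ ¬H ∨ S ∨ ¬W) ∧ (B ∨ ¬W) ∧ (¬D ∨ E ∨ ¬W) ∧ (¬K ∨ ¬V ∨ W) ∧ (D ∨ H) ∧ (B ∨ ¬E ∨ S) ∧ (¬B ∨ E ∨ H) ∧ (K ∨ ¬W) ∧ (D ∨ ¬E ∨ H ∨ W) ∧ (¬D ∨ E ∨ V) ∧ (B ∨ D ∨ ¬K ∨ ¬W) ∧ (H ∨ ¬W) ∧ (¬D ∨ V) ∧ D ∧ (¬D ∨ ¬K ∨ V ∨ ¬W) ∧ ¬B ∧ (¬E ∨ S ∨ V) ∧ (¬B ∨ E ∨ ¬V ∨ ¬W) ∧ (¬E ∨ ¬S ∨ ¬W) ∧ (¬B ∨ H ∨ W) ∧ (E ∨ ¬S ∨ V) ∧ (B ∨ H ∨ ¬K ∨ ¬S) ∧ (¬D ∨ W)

Unsatisfiable — no assignment works.

Case W = True:
  (B ∨ ¬W) forces B = True.
  Clause (¬B) is falsified — contradiction.
Case W = False:
  (D) forces D = True.
  Clause (¬D ∨ W) is falsified — contradiction.
Both cases fail, so the formula is unsatisfiable.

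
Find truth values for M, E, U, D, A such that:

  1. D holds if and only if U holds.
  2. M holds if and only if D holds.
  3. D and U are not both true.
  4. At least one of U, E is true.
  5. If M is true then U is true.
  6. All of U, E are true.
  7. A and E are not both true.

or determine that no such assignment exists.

The formula is unsatisfiable.

Case U = True:
  (1) with U=T forces D = True.
  Constraint (3) is violated (D=T, U=T) — contradiction.
Case U = False:
  Constraint (6) is violated (U=F) — contradiction.
Both cases fail — unsatisfiable.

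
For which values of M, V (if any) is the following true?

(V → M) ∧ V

M = True, V = True

  V → M = True
Both conjuncts True, so the formula holds.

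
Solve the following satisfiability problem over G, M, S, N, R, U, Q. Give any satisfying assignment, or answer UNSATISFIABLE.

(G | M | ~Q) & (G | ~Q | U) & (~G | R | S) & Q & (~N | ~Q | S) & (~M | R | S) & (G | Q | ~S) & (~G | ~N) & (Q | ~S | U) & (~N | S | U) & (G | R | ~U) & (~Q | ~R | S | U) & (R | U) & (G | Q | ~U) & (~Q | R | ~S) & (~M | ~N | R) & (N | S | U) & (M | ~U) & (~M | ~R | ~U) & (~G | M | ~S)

Unit clause (Q) forces Q = True.
Set G = True.
  then (~G | ~N) forces N = False.
Try M = False:
  (M | ~U) forces U = False.
  (R | U) forces R = True.
  (~Q | ~R | S | U) forces S = True.
  clause (~G | M | ~S) is falsified — backtrack.
So M = True.
Set S = True.
  then (~Q | R | ~S) forces R = True.
  then (~M | ~R | ~U) forces U = False.
All clauses satisfied.

G=T, M=T, S=T, N=F, R=T, U=F, Q=T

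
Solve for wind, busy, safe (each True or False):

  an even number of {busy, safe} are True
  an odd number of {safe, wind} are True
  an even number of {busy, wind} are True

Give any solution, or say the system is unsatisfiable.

Adding constraints 1, 2, 3 mod 2: every variable appears an even number of times on the left, so the left side is 0.
But the right sides sum to 1 (mod 2). 0 ≠ 1 — the system is inconsistent.

Unsatisfiable — no assignment works.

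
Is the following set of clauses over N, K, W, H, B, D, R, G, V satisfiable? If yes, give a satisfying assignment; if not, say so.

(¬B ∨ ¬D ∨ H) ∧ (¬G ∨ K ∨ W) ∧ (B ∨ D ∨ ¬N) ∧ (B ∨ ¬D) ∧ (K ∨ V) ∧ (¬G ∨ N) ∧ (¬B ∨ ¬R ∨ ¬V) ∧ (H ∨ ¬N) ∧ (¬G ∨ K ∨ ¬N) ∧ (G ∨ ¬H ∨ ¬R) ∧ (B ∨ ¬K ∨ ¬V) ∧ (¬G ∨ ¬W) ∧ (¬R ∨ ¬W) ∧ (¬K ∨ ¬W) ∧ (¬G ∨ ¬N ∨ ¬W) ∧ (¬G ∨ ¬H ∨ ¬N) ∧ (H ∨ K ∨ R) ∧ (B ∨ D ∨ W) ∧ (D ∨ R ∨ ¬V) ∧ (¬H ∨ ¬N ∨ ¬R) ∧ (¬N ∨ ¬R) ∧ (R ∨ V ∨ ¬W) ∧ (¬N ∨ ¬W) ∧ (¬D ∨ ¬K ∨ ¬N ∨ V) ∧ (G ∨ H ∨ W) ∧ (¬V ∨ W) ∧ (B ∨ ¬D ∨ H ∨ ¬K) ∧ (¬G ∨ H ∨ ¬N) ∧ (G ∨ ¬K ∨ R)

N=F; K=F; W=T; H=T; B=T; D=T; R=F; G=F; V=T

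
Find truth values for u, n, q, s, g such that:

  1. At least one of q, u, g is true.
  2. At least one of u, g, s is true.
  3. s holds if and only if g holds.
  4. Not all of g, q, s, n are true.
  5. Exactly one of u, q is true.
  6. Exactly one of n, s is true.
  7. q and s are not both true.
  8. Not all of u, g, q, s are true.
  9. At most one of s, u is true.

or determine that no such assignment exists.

u=T, n=T, q=F, s=F, g=F

  (1) {q, u, g}: 1 true — at least one ✓
  (2) {u, g, s}: 1 true — at least one ✓
  (3) s=F, g=F — same ✓
  (4) {g, q, s, n}: 1/4 true — not all ✓
  (5) {u, q}: 1 true — exactly one ✓
  (6) {n, s}: 1 true — exactly one ✓
  (7) q=F, s=F — not both ✓
  (8) {u, g, q, s}: 1/4 true — not all ✓
  (9) {s, u}: 1 true — at most one ✓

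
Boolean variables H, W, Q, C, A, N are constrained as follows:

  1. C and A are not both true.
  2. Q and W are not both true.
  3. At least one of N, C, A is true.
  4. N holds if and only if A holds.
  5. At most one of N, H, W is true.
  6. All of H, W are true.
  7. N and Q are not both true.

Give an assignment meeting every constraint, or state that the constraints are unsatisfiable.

Case H = True:
  (5) with H=T forces N = False.
  (4) with N=F forces A = False.
  (3) with N=F, A=F forces C = True.
  (5) with H=T forces W = False.
  Constraint (6) is violated (W=F) — contradiction.
Case H = False:
  Constraint (6) is violated (H=F) — contradiction.
Both cases fail — unsatisfiable.

No satisfying assignment exists.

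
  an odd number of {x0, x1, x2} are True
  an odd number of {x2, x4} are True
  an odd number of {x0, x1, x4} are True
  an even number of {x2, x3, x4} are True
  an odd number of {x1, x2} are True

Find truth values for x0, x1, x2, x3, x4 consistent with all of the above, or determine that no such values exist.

Adding constraints 1, 2, 3 mod 2: every variable appears an even number of times on the left, so the left side is 0.
But the right sides sum to 1 (mod 2). 0 ≠ 1 — the system is inconsistent.

Unsatisfiable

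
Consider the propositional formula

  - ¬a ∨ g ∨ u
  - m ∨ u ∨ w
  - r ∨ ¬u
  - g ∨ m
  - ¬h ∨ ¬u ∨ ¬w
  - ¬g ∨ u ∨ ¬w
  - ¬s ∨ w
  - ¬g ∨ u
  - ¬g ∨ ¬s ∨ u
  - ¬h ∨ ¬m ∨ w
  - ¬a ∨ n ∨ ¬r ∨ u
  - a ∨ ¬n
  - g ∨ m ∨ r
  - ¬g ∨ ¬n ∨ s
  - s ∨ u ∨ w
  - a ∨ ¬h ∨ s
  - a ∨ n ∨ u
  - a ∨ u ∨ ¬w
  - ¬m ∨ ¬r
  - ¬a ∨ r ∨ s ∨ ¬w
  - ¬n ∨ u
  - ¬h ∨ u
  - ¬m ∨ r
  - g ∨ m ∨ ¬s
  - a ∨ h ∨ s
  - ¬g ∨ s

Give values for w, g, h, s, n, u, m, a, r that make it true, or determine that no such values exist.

Set w = True.
Try g = False:
  (g ∨ m) forces m = True.
  (¬m ∨ ¬r) forces r = False.
  clause (¬m ∨ r) is falsified — backtrack.
So g = True.
  then (¬g ∨ u ∨ ¬w) forces u = True.
  then (¬g ∨ s) forces s = True.
  then (r ∨ ¬u) forces r = True.
  then (¬h ∨ ¬u ∨ ¬w) forces h = False.
  then (¬m ∨ ¬r) forces m = False.
Set n = True.
  then (a ∨ ¬n) forces a = True.
All clauses satisfied.

w=T, g=T, h=F, s=T, n=T, u=T, m=F, a=T, r=T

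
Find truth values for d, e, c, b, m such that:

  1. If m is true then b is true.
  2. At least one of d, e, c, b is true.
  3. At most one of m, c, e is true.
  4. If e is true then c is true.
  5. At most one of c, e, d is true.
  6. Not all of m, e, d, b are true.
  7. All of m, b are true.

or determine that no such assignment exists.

d: False; e: False; c: False; b: True; m: True

  (1) m=T ⇒ b: T ✓
  (2) {d, e, c, b}: 1 true — at least one ✓
  (3) {m, c, e}: 1 true — at most one ✓
  (4) e=F ⇒ c: vacuous ✓
  (5) {c, e, d}: 0 true — at most one ✓
  (6) {m, e, d, b}: 2/4 true — not all ✓
  (7) {m, b}: all 2 true ✓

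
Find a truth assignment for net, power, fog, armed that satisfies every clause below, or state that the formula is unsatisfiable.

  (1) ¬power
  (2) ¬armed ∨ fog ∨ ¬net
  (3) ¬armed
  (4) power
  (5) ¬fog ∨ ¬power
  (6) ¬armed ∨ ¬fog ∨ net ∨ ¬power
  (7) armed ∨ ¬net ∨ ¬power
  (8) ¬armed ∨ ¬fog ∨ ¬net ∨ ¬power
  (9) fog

The formula is unsatisfiable.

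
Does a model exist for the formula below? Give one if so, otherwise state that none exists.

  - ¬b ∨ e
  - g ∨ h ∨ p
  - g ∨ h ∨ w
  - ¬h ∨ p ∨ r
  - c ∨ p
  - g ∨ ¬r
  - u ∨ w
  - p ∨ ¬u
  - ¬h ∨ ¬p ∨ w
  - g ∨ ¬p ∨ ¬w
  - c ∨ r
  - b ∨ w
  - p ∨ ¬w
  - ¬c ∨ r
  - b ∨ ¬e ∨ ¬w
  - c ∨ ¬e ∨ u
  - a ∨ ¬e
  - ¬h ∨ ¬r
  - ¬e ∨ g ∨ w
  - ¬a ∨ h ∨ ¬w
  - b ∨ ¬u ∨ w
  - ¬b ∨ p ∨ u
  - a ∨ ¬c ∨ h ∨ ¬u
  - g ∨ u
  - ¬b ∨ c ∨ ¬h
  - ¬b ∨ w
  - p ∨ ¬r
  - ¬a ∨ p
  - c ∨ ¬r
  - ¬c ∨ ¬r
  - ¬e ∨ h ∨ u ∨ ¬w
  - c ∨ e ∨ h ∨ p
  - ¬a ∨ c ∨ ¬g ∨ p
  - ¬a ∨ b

Case c = True:
  (¬c ∨ r) forces r = True.
  Clause (¬c ∨ ¬r) is falsified — contradiction.
Case c = False:
  (c ∨ p) forces p = True.
  (c ∨ r) forces r = True.
  Clause (c ∨ ¬r) is falsified — contradiction.
Both cases fail, so the formula is unsatisfiable.

Unsatisfiable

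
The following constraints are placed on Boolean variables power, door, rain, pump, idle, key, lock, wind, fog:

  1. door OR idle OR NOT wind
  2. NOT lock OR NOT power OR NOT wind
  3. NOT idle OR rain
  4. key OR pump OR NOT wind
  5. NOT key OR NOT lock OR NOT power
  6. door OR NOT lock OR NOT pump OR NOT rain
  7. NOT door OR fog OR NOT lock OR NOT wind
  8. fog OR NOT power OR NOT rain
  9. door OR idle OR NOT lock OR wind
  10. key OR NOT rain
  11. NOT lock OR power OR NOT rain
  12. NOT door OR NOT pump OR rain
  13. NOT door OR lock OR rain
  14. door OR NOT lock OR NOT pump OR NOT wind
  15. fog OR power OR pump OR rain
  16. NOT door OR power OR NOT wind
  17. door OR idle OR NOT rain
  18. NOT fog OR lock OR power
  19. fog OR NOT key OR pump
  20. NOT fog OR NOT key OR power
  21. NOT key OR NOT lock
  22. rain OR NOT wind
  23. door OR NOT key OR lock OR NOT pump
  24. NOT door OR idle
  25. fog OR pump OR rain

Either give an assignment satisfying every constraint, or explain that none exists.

power: True; door: False; rain: False; pump: True; idle: False; key: False; lock: False; wind: False; fog: True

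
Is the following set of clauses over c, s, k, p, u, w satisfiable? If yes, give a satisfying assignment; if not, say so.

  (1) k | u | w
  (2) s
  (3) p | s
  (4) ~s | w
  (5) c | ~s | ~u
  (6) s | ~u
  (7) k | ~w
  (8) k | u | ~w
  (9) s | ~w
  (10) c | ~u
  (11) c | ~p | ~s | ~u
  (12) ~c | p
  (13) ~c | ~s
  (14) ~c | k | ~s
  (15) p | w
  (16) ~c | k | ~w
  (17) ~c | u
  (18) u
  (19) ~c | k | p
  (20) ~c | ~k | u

The formula is unsatisfiable.

Case u = True:
  (s) forces s = True.
  (~s | w) forces w = True.
  (c | ~s | ~u) forces c = True.
  Clause (~c | ~s) is falsified — contradiction.
Case u = False:
  Clause (u) is falsified — contradiction.
Both cases fail, so the formula is unsatisfiable.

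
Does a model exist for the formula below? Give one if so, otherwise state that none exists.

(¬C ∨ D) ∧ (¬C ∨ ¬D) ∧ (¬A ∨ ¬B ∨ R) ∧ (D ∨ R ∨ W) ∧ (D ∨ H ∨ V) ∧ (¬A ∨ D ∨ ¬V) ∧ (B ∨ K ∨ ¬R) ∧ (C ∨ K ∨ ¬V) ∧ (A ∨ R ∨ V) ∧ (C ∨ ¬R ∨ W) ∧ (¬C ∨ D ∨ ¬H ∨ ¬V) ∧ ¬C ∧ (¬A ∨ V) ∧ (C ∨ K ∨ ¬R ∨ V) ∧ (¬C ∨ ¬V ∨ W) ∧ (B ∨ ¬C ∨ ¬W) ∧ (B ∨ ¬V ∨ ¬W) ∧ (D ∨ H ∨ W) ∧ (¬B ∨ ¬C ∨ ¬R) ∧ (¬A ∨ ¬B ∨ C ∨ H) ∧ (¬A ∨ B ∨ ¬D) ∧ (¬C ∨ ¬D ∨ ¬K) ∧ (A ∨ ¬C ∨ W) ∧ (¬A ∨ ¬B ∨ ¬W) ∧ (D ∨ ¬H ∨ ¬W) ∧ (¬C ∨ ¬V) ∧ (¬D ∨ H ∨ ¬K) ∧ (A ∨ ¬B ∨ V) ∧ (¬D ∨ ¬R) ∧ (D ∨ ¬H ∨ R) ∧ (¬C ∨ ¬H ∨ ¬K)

Unit clause (¬C) forces C = False.
Set V = True.
  then (C ∨ K ∨ ¬V) forces K = True.
Set W = True.
  then (B ∨ ¬V ∨ ¬W) forces B = True.
  then (¬A ∨ ¬B ∨ ¬W) forces A = False.
Set D = False.
  then (D ∨ ¬H ∨ ¬W) forces H = False.
Set R = False.
All clauses satisfied.

V=T, W=T, C=F, A=F, D=F, R=F, K=T, H=F, B=T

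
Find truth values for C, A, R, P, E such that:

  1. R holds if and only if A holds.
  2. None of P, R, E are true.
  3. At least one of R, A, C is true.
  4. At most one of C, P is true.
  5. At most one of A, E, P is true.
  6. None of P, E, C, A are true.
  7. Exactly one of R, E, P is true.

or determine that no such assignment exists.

Unsatisfiable — no assignment works.

Case E = True:
  Constraint (2) is violated (E=T) — contradiction.
Case E = False:
  (2) forces P = False.
  (2) forces R = False.
  Constraint (7) is violated (R=F, E=F, P=F) — contradiction.
Both cases fail — unsatisfiable.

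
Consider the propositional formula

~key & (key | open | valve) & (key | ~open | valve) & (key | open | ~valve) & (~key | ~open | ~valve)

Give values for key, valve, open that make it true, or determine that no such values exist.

key=F; valve=T; open=T

Unit clause (~key) forces key = False.
Try valve = False:
  (key | open | valve) forces open = True.
  clause (key | ~open | valve) is falsified — backtrack.
So valve = True.
  then (key | open | ~valve) forces open = True.
All clauses satisfied.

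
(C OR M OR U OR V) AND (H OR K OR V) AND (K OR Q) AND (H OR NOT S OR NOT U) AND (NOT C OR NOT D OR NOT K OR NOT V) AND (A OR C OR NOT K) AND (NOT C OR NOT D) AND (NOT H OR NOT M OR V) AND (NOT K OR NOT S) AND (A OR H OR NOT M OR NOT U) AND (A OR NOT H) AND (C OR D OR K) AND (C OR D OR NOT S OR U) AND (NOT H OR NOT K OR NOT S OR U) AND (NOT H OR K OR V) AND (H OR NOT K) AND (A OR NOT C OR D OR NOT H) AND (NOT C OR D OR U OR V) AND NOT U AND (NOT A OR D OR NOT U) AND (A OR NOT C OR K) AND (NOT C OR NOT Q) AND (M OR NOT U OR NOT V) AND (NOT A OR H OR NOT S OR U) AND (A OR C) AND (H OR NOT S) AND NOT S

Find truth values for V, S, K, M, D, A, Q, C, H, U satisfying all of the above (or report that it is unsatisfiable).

V: True, S: False, K: False, M: True, D: True, A: True, Q: True, C: False, H: False, U: False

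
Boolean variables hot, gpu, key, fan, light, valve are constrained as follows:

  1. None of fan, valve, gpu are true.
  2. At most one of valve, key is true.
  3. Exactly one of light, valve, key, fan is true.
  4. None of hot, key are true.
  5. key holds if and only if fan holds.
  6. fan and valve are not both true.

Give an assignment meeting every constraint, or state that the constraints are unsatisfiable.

hot = False, gpu = False, key = False, fan = False, light = True, valve = False

  (1) {fan, valve, gpu}: 0 true — none ✓
  (2) {valve, key}: 0 true — at most one ✓
  (3) {light, valve, key, fan}: 1 true — exactly one ✓
  (4) {hot, key}: 0 true — none ✓
  (5) key=F, fan=F — same ✓
  (6) fan=F, valve=F — not both ✓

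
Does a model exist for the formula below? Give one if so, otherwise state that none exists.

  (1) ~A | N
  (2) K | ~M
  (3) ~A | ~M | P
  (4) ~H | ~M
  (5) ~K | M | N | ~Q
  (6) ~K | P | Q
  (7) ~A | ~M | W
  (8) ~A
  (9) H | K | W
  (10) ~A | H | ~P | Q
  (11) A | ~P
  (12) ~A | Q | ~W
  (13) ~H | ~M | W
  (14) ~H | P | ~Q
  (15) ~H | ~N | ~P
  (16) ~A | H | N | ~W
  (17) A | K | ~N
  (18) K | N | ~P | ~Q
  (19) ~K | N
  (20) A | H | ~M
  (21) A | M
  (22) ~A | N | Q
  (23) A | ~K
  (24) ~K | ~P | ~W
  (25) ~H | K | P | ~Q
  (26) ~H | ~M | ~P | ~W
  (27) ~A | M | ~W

Case A = True:
  Clause (~A) is falsified — contradiction.
Case A = False:
  (A | ~P) forces P = False.
  (A | M) forces M = True.
  (K | ~M) forces K = True.
  Clause (A | ~K) is falsified — contradiction.
Both cases fail, so the formula is unsatisfiable.

Unsatisfiable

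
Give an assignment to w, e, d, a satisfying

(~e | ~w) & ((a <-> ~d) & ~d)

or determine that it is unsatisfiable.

w: True; e: False; d: False; a: True

  ~e | ~w = True
    ~e = True
    ~w = False
  (a <-> ~d) & ~d = True
    a <-> ~d = True
      ~d = True
    ~d = True
Both conjuncts True, so the formula holds.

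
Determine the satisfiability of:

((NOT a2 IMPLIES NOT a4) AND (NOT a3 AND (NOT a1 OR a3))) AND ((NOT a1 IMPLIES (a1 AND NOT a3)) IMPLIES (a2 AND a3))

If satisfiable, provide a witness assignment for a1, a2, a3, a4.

a1 = False; a2 = True; a3 = False; a4 = False

  (NOT a2 IMPLIES NOT a4) AND (NOT a3 AND (NOT a1 OR a3)) = True
    NOT a2 IMPLIES NOT a4 = True
      NOT a2 = False
      NOT a4 = True
    NOT a3 AND (NOT a1 OR a3) = True
      NOT a3 = True
      NOT a1 OR a3 = True
        NOT a1 = True
  (NOT a1 IMPLIES (a1 AND NOT a3)) IMPLIES (a2 AND a3) = True
    NOT a1 IMPLIES (a1 AND NOT a3) = False
      NOT a1 = True
      a1 AND NOT a3 = False
        NOT a3 = True
    a2 AND a3 = False
Both conjuncts True, so the formula holds.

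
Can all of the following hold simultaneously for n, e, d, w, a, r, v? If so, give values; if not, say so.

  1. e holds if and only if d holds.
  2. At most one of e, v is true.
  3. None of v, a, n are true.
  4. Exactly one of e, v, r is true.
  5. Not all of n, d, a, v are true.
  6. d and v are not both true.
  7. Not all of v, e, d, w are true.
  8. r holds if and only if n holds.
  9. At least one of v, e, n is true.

n: False, e: True, d: True, w: False, a: False, r: False, v: False

  (1) e=T, d=T — same ✓
  (2) {e, v}: 1 true — at most one ✓
  (3) {v, a, n}: 0 true — none ✓
  (4) {e, v, r}: 1 true — exactly one ✓
  (5) {n, d, a, v}: 1/4 true — not all ✓
  (6) d=T, v=F — not both ✓
  (7) {v, e, d, w}: 2/4 true — not all ✓
  (8) r=F, n=F — same ✓
  (9) {v, e, n}: 1 true — at least one ✓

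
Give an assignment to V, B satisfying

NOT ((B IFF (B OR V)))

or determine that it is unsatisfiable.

V = True, B = False

  NOT ((B IFF (B OR V))) = True
    B IFF (B OR V) = False
      B OR V = True
The formula evaluates to True.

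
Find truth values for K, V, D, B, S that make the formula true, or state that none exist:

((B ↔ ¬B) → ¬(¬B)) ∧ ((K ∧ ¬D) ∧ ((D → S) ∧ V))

K: True; V: True; D: False; B: True; S: True

  (B ↔ ¬B) → ¬(¬B) = True
    B ↔ ¬B = False
      ¬B = False
    ¬(¬B) = True
      ¬B = False
  (K ∧ ¬D) ∧ ((D → S) ∧ V) = True
    K ∧ ¬D = True
      ¬D = True
    (D → S) ∧ V = True
      D → S = True
Both conjuncts True, so the formula holds.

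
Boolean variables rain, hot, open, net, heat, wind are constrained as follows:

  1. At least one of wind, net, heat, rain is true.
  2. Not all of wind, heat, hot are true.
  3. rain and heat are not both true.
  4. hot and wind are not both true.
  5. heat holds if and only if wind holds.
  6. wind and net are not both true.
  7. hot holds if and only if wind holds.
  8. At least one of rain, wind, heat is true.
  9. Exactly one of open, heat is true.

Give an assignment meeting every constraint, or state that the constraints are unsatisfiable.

rain: True; hot: False; open: True; net: False; heat: False; wind: False

  (1) {wind, net, heat, rain}: 1 true — at least one ✓
  (2) {wind, heat, hot}: 0/3 true — not all ✓
  (3) rain=T, heat=F — not both ✓
  (4) hot=F, wind=F — not both ✓
  (5) heat=F, wind=F — same ✓
  (6) wind=F, net=F — not both ✓
  (7) hot=F, wind=F — same ✓
  (8) {rain, wind, heat}: 1 true — at least one ✓
  (9) {open, heat}: 1 true — exactly one ✓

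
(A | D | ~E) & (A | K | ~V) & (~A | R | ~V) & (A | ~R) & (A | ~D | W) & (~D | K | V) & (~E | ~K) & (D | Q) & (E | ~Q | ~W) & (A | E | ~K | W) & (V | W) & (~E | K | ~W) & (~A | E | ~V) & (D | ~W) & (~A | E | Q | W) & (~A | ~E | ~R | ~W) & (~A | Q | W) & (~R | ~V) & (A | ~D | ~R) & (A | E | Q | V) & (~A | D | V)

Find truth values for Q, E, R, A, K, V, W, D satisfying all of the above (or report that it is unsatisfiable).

Set Q = False.
  then (D | Q) forces D = True.
Try E = True:
  (~E | ~K) forces K = False.
  (~D | K | V) forces V = True.
  (A | K | ~V) forces A = True.
  (~A | R | ~V) forces R = True.
  clause (~R | ~V) is falsified — backtrack.
So E = False.
Set R = False.
Set A = True.
  then (~A | R | ~V) forces V = False.
  then (~D | K | V) forces K = True.
  then (V | W) forces W = True.
All clauses satisfied.

Q: False; E: False; R: False; A: True; K: True; V: False; W: True; D: True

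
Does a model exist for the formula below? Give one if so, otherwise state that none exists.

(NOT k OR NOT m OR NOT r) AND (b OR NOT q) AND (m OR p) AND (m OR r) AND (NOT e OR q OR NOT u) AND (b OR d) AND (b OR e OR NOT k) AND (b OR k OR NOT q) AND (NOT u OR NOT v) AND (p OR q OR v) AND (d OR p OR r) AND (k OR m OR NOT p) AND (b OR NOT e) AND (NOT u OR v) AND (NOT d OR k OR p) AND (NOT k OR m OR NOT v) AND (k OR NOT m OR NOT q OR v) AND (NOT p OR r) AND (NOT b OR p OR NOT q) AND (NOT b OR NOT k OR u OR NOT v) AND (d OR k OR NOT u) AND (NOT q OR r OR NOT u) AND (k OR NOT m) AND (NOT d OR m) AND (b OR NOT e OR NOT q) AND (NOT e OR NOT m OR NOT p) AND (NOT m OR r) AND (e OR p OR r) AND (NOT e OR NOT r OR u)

Set v = False.
  then (NOT u OR v) forces u = False.
Set q = False.
  then (p OR q OR v) forces p = True.
  then (NOT p OR r) forces r = True.
  then (NOT e OR NOT r OR u) forces e = False.
Try m = True:
  (NOT k OR NOT m OR NOT r) forces k = False.
  clause (k OR NOT m) is falsified — backtrack.
So m = False.
  then (k OR m OR NOT p) forces k = True.
  then (NOT d OR m) forces d = False.
  then (b OR d) forces b = True.
All clauses satisfied.

v: False; q: False; r: True; m: False; k: True; p: True; u: False; b: True; e: False; d: False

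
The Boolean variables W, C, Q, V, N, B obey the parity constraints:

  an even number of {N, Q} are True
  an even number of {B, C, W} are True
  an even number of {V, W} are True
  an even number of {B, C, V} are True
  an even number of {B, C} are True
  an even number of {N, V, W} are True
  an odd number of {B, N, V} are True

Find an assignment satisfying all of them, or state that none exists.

W=F; C=T; Q=F; V=F; N=F; B=T

{N, Q}: 0 true → even ✓
{B, C, W}: 2 true → even ✓
{V, W}: 0 true → even ✓
{B, C, V}: 2 true → even ✓
{B, C}: 2 true → even ✓
{N, V, W}: 0 true → even ✓
{B, N, V}: 1 true → odd ✓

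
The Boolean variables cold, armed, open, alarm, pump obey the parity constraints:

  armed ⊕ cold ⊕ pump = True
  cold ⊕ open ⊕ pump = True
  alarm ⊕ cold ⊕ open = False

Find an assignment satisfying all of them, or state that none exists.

cold: False, armed: True, open: True, alarm: True, pump: False

armed ⊕ cold ⊕ pump = T ⊕ F ⊕ F = True ✓
cold ⊕ open ⊕ pump = F ⊕ T ⊕ F = True ✓
alarm ⊕ cold ⊕ open = T ⊕ F ⊕ T = False ✓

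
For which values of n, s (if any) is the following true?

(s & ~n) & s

n = False, s = True

  s & ~n = True
    ~n = True
Both conjuncts True, so the formula holds.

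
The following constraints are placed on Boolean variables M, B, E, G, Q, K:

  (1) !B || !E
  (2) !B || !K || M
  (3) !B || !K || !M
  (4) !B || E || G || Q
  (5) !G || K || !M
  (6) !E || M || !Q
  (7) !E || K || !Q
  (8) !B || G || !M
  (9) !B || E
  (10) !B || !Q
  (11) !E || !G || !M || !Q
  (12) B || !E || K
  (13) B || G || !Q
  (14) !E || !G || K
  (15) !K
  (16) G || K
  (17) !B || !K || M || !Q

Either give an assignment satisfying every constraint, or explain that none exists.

M = False; B = False; E = False; G = True; Q = True; K = False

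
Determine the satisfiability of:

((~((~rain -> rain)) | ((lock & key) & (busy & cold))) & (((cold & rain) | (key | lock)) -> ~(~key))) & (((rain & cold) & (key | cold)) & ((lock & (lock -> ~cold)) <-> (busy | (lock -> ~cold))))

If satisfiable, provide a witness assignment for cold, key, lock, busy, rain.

Case lock = True: the formula simplifies to ((~((~rain -> rain)) | (key & (busy & cold))) & ~(~key)) & (((rain & cold) & (key | cold)) & (~cold <-> (busy | ~cold))).
  cold = True: simplifies to ((~((~rain -> rain)) | (key & busy)) & ~(~key)) & (rain & ~busy).
    rain = True: simplifies to ((key & busy) & ~(~key)) & ~busy.
      busy = True: the conjunct ~busy is False.
      busy = False: the conjunct busy is False.
    rain = False: the conjunct rain is False.
  cold = False: the conjunct cold is False.
Case lock = False: the conjunct (lock & (lock -> ~cold)) <-> (busy | (lock -> ~cold)) becomes (False & True) <-> (busy | True) = False.
Both cases fail — unsatisfiable.

Unsatisfiable — no assignment works.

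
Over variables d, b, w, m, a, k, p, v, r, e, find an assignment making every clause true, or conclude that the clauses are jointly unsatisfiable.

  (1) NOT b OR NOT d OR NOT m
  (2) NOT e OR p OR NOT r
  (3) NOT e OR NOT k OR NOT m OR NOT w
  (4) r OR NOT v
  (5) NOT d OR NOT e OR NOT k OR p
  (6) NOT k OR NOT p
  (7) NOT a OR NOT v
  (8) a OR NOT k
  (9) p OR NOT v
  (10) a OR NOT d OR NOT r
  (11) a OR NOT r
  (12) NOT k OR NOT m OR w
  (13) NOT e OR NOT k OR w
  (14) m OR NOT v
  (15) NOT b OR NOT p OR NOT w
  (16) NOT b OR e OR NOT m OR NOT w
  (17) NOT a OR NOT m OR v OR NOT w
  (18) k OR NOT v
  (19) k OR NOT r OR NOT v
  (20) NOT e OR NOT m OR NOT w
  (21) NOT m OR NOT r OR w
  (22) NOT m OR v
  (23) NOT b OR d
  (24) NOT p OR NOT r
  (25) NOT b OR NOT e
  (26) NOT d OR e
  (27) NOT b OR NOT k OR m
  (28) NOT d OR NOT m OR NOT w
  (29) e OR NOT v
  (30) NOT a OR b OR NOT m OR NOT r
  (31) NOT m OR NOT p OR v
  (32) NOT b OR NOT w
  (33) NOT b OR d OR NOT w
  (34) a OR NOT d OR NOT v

d = False, b = False, w = False, m = False, a = True, k = False, p = True, v = False, r = False, e = False

Set d = False.
  then (NOT b OR d) forces b = False.
Set w = False.
Try m = True:
  (NOT k OR NOT m OR w) forces k = False.
  (k OR NOT v) forces v = False.
  clause (NOT m OR v) is falsified — backtrack.
So m = False.
  then (m OR NOT v) forces v = False.
Set a = True.
Set k = False.
Set p = True.
  then (NOT p OR NOT r) forces r = False.
Set e = False.
All clauses satisfied.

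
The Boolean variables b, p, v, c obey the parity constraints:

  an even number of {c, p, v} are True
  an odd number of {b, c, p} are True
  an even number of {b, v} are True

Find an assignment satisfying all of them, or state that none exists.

No satisfying assignment exists.

Adding constraints 1, 2, 3 mod 2: every variable appears an even number of times on the left, so the left side is 0.
But the right sides sum to 1 (mod 2). 0 ≠ 1 — the system is inconsistent.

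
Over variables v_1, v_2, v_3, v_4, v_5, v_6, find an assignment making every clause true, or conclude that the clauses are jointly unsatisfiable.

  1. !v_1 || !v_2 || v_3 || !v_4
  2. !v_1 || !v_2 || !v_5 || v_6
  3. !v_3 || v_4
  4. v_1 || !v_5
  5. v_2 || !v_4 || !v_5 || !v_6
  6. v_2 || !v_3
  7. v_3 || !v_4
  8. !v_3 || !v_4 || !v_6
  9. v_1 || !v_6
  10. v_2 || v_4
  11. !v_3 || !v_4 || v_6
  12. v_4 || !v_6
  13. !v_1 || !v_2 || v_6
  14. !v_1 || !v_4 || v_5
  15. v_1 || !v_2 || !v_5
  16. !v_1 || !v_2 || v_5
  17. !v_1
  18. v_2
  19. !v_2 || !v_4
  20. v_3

Unsatisfiable

Case v_3 = True:
  (!v_3 || v_4) forces v_4 = True.
  (v_2 || !v_3) forces v_2 = True.
  Clause (!v_2 || !v_4) is falsified — contradiction.
Case v_3 = False:
  Clause (v_3) is falsified — contradiction.
Both cases fail, so the formula is unsatisfiable.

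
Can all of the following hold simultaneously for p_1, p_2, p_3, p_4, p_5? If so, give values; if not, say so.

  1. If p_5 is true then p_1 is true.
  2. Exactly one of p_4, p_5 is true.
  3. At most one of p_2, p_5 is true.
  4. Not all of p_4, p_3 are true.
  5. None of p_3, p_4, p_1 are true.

Case p_4 = True:
  Constraint (5) is violated (p_4=T) — contradiction.
Case p_4 = False:
  (2) with p_4=F forces p_5 = True.
  (1) with p_5=T forces p_1 = True.
  Constraint (5) is violated (p_1=T) — contradiction.
Both cases fail — unsatisfiable.

Unsatisfiable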